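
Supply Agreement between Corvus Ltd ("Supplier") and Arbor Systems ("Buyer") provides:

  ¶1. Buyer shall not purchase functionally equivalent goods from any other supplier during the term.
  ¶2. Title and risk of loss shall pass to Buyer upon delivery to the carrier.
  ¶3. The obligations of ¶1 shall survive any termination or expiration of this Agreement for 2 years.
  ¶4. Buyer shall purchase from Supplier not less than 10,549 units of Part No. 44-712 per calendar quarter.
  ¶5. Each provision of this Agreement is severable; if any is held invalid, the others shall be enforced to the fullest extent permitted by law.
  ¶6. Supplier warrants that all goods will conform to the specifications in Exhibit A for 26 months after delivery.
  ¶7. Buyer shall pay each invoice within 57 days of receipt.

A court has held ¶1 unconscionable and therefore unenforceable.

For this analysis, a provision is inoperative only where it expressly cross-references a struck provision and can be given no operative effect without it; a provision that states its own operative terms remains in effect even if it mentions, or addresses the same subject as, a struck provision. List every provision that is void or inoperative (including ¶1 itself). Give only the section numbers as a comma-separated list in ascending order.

1, 3

¶1 is struck. The only function of ¶3 is the survival period for ¶1, so it cannot stand once ¶1 is removed. ¶5 is a severability clause and preserves every provision that can still be given independent effect. ¶2, ¶4, ¶5, ¶6, and ¶7 remain in effect.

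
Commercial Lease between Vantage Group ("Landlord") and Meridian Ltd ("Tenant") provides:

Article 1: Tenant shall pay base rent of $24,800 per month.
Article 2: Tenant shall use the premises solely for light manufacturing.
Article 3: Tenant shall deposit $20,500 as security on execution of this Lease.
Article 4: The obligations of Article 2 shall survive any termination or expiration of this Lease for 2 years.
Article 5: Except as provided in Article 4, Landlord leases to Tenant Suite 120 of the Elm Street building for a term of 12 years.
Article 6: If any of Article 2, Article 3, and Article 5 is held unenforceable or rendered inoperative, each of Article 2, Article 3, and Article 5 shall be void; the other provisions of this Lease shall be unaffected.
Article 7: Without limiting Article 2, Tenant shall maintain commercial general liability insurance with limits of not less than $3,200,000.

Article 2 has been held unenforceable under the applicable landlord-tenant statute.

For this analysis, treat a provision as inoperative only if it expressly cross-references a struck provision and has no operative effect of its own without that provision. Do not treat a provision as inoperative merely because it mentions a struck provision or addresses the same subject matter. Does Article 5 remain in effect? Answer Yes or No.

Article 2 is struck. Article 4 merely fixes the survival period for Article 2; with Article 2 gone it has nothing to operate on and falls away. Although Article 7 refers to Article 2, its operative terms do not depend on Article 2, so it remains in effect. Article 6 declares Article 2, Article 3, and Article 5 mutually dependent; since one of them has fallen, all of them are of no effect. That brings down Article 3 and Article 5 as well. The remainder continues in force under Article 6. That leaves Article 1, Article 6, and Article 7 in effect. Article 5 is among the inoperative provisions, so the answer is no.

No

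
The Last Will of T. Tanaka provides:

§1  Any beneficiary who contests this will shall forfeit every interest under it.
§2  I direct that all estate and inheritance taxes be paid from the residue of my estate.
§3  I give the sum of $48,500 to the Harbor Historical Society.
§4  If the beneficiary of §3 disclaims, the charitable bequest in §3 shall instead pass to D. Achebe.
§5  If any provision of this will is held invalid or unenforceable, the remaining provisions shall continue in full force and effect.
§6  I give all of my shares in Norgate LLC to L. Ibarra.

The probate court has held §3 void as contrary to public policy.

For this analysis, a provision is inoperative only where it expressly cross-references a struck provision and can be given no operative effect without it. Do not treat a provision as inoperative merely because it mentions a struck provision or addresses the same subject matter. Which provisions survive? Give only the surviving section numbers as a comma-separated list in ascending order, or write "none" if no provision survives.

§3 is struck. §4 merely fixes the alternative disposition for §3; with §3 gone it has nothing to operate on and falls away. Under the severability clause in §5, the remaining provisions continue in force. That leaves §1, §2, §5, and §6 in effect.

1, 2, 5, 6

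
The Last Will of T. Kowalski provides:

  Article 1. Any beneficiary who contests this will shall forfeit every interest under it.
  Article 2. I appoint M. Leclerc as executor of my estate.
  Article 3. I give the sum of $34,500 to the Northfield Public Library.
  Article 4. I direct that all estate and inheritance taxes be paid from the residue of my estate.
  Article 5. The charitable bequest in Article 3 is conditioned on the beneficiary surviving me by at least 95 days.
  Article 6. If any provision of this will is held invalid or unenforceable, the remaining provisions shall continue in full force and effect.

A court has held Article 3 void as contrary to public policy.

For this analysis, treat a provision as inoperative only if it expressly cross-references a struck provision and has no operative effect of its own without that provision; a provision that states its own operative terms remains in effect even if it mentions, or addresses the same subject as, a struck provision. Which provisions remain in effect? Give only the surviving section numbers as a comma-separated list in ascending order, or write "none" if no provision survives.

1, 2, 4, 6

Article 3 is struck. The only function of Article 5 is the survivorship condition on Article 3, so it cannot stand once Article 3 is removed. Article 6 is a severability clause and preserves every provision that can still be given independent effect. Article 1, Article 2, Article 4, and Article 6 remain in effect.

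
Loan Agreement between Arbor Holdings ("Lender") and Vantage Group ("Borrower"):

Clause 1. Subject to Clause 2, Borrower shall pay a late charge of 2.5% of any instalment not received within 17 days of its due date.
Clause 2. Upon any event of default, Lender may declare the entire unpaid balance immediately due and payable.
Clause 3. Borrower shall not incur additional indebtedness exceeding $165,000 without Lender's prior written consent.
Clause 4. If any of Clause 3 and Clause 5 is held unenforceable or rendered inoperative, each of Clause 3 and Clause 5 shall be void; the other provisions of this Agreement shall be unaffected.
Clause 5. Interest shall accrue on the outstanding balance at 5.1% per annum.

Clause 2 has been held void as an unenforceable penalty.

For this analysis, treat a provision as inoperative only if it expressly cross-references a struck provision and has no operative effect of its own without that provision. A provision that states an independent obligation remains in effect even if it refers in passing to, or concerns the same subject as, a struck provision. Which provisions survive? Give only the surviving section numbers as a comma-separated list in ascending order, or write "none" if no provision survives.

Clause 2 is struck. Although Clause 1 refers to Clause 2, its operative terms do not depend on Clause 2, so it remains in effect. No other provision's operative terms depend on Clause 2. Clause 4 ties Clause 3 and Clause 5 together, but none of those is affected here; the remaining provisions continue in force under Clause 4. That leaves Clause 1, Clause 3, Clause 4, and Clause 5 in effect.

1, 3, 4, 5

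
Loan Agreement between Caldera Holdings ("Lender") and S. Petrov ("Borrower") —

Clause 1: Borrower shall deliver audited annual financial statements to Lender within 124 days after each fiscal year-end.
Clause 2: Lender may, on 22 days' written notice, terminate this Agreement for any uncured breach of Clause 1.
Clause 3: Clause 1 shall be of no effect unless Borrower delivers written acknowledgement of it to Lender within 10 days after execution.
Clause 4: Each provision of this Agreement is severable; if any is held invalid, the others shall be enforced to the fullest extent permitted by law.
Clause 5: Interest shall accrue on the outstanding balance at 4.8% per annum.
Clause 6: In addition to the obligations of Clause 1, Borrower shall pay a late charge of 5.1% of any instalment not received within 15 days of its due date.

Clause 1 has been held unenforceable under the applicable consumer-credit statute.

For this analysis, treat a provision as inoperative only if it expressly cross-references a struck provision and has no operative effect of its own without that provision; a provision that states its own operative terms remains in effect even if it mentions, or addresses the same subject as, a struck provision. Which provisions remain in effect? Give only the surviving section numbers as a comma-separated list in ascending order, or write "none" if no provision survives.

Clause 1 is struck. Clause 2 operates only by reference to Clause 1, so it falls with Clause 1. Clause 3 operates only by reference to Clause 1, so it falls with Clause 1. Clause 6 mentions Clause 1 but its own obligation stands independently of Clause 1, so Clause 6 is not affected. Clause 4 is a severability clause and preserves every provision that can still be given independent effect. The provisions still in force are Clause 4, Clause 5, and Clause 6.

4, 5, 6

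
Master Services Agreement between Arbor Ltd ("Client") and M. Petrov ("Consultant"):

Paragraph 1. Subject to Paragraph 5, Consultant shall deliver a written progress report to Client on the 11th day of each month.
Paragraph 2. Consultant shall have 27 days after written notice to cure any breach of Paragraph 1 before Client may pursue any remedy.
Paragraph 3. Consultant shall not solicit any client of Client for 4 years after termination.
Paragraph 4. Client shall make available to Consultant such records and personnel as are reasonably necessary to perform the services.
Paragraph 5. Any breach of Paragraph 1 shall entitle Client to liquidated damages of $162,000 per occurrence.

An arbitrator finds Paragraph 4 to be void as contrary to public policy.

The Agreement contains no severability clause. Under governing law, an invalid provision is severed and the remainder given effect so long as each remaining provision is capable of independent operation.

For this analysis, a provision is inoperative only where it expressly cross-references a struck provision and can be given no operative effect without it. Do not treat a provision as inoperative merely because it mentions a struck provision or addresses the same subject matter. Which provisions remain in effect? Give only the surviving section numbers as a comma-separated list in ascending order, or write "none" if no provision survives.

Paragraph 4 is struck. No other provision's operative terms depend on Paragraph 4. Under the stated default rule, only provisions that cannot operate independently fall away; the rest are enforced. That leaves Paragraph 1, Paragraph 2, Paragraph 3, and Paragraph 5 in effect.

1, 2, 3, 5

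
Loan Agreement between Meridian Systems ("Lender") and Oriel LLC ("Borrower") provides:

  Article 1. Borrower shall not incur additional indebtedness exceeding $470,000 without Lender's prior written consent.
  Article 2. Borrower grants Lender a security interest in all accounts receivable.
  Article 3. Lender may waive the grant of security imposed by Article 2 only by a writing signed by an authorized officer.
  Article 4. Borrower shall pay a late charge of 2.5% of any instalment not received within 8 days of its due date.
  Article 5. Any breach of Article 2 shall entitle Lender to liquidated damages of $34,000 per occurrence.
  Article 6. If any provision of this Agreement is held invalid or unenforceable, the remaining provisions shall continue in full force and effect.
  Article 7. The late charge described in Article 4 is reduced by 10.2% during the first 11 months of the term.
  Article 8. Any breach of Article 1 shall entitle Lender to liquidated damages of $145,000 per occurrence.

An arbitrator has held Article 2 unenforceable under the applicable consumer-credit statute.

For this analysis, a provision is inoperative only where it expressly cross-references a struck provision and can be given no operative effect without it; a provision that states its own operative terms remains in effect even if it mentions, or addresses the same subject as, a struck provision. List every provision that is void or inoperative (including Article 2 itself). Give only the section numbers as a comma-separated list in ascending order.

Article 2 is struck. Article 3 operates only by reference to Article 2, so it falls with Article 2. The whole of Article 5 is the liquidated-damages amount, defined by reference to Article 2, so Article 5 cannot stand once Article 2 is removed. Under the severability clause in Article 6, the remaining provisions continue in force. The provisions still in force are Article 1, Article 4, Article 6, Article 7, and Article 8.

2, 3, 5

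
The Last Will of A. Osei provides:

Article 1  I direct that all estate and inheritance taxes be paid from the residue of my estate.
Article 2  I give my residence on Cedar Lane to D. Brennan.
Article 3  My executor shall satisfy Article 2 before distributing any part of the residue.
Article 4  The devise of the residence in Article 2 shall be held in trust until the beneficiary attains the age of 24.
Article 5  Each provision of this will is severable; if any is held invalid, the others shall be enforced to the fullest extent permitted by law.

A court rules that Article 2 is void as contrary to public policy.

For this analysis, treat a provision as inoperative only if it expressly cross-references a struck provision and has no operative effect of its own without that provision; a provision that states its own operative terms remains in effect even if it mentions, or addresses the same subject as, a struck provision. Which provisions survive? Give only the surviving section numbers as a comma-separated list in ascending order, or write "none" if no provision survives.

Article 2 is struck. The only function of Article 3 is the priority direction for Article 2, so it cannot stand once Article 2 is removed. Article 4 merely fixes the trust for Article 2; with Article 2 gone it has nothing to operate on and falls away. Article 5 is a severability clause and preserves every provision that can still be given independent effect. The provisions still in force are Article 1 and Article 5.

1, 5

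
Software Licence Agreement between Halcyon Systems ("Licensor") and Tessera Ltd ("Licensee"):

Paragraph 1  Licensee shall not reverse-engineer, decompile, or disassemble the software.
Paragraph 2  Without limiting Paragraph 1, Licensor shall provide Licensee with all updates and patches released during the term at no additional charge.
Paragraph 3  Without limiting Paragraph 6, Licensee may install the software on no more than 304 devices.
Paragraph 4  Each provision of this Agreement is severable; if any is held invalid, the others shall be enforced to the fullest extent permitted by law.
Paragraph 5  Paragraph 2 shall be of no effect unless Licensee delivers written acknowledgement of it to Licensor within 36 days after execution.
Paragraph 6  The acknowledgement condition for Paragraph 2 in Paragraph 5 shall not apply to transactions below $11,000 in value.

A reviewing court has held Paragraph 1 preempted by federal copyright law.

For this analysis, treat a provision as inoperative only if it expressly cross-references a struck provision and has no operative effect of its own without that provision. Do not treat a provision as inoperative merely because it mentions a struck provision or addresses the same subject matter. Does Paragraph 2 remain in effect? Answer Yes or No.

Paragraph 1 is struck. Although Paragraph 2 refers to Paragraph 1, its operative terms do not depend on Paragraph 1, so it remains in effect. No other provision's operative terms depend on Paragraph 1. Under the severability clause in Paragraph 4, the remaining provisions continue in force. The provisions still in force are Paragraph 2, Paragraph 3, Paragraph 4, Paragraph 5, and Paragraph 6. Paragraph 2 is among the surviving provisions, so the answer is yes.

Yes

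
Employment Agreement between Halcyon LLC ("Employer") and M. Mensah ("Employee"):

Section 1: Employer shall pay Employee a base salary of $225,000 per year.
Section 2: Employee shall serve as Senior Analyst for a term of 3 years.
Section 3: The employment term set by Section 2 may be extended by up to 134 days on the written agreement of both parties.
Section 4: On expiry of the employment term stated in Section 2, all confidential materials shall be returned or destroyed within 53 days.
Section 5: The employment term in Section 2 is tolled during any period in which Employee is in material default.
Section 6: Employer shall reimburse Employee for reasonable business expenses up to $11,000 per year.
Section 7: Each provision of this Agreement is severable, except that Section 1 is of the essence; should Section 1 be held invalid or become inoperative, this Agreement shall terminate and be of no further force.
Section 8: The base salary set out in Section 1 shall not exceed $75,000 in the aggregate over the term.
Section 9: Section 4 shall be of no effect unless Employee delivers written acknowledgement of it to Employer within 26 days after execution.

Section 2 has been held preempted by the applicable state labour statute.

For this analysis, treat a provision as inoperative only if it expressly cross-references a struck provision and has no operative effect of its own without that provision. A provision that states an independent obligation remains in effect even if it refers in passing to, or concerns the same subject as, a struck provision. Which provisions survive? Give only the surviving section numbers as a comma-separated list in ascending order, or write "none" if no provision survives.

Section 2 is struck. Section 3 operates only by reference to Section 2, so it falls with Section 2. The only function of Section 4 is the return obligation tied to Section 2, so it cannot stand once Section 2 is removed. The whole of Section 5 is the tolling of the employment term, defined by reference to Section 2, so Section 5 cannot stand once Section 2 is removed. Section 9 has no operative effect of its own apart from Section 4 and is therefore inoperative. Section 7 makes Section 1 an essential term, but Section 1 is unaffected, so the severability proviso in Section 7 preserves the remaining provisions. Section 1, Section 6, Section 7, and Section 8 remain in effect.

1, 6, 7, 8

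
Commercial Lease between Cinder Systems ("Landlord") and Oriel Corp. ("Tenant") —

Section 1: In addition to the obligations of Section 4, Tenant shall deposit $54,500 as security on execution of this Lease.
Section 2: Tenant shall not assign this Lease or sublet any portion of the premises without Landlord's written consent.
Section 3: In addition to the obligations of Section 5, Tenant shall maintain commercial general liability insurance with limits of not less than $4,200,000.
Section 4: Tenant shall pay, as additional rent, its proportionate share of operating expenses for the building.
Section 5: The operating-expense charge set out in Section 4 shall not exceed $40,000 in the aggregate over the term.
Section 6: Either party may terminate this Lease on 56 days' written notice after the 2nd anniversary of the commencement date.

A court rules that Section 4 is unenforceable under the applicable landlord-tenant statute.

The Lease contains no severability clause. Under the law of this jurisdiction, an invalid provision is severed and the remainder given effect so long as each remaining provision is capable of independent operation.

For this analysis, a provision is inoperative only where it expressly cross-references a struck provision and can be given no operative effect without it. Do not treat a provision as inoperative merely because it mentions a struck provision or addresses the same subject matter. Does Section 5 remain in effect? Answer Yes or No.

Section 4 is struck. Section 5 has no operative effect of its own apart from Section 4 and is therefore inoperative. Section 1 mentions Section 4 but its own obligation stands independently of Section 4, so Section 1 is not affected. Section 3 mentions Section 5 but its own obligation stands independently of Section 5, so Section 3 is not affected. Under the stated default rule, only provisions that cannot operate independently fall away; the rest are enforced. That leaves Section 1, Section 2, Section 3, and Section 6 in effect. Section 5 is among the inoperative provisions, so the answer is no.

No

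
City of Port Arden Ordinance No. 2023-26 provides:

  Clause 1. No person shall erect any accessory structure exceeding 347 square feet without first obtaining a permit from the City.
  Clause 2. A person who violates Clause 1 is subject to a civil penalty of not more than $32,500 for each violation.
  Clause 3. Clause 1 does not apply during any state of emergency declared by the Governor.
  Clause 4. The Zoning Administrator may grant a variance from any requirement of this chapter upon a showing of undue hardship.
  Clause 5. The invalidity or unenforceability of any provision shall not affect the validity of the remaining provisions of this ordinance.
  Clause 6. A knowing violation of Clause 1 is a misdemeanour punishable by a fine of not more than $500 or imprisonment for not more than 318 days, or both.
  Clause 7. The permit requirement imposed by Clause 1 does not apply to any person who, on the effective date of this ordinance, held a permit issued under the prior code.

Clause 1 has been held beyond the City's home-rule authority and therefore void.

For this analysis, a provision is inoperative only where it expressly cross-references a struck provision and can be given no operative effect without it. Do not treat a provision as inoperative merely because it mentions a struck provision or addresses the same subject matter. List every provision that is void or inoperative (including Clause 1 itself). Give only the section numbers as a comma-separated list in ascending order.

Clause 1 is struck. Clause 2 merely fixes the civil penalty for violating Clause 1; with Clause 1 gone it has nothing to operate on and falls away. Clause 3 merely fixes the emergency suspension of Clause 1; with Clause 1 gone it has nothing to operate on and falls away. The only function of Clause 6 is the criminal penalty for violating Clause 1, so it cannot stand once Clause 1 is removed. Clause 7 has no operative effect of its own apart from Clause 1 and is therefore inoperative. Clause 5 is a severability clause and preserves every provision that can still be given independent effect. The provisions still in force are Clause 4 and Clause 5.

1, 2, 3, 6, 7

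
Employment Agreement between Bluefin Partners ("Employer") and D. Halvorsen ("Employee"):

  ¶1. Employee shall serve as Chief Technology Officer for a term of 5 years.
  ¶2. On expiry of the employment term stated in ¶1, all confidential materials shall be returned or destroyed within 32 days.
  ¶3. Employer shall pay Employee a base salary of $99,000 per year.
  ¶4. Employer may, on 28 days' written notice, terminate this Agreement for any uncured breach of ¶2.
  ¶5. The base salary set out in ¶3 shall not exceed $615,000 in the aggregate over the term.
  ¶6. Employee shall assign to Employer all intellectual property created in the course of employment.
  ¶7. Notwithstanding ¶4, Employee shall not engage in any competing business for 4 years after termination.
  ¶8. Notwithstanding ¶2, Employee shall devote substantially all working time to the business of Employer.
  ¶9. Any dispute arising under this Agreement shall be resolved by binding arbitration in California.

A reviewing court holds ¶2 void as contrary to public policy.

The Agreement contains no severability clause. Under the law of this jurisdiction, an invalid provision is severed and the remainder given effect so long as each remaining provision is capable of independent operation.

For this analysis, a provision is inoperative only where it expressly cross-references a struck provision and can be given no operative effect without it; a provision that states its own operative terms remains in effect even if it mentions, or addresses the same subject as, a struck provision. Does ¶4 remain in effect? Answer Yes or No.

¶2 is struck. ¶4 has no operative effect of its own apart from ¶2 and is therefore inoperative. Although ¶8 refers to ¶2, its operative terms do not depend on ¶2, so it remains in effect. Although ¶7 refers to ¶4, its operative terms do not depend on ¶4, so it remains in effect. Under the stated default rule, only provisions that cannot operate independently fall away; the rest are enforced. ¶1, ¶3, ¶5, ¶6, ¶7, ¶8, and ¶9 remain in effect. ¶4 is among the inoperative provisions, so the answer is no.

No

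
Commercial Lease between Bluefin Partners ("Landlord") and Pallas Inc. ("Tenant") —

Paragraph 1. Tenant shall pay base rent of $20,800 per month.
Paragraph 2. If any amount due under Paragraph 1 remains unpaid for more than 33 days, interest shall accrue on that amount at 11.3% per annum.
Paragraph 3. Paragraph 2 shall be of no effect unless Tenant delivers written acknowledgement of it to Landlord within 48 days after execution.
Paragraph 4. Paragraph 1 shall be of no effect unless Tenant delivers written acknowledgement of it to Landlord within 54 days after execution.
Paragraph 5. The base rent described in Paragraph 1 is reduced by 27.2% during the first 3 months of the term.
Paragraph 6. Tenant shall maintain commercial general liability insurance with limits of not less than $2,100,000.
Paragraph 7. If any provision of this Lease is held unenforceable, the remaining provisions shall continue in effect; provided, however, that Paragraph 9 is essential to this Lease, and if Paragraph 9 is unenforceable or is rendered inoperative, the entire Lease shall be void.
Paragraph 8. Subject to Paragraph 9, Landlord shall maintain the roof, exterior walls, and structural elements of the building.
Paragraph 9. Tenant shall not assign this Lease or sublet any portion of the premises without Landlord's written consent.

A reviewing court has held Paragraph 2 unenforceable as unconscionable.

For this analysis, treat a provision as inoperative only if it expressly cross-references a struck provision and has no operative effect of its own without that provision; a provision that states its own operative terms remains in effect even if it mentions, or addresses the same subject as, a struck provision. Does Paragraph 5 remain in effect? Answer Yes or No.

Paragraph 2 is struck. Paragraph 3 merely fixes the acknowledgement condition for Paragraph 2; with Paragraph 2 gone it has nothing to operate on and falls away. Paragraph 7 makes Paragraph 9 an essential term, but Paragraph 9 is unaffected, so the severability proviso in Paragraph 7 preserves the remaining provisions. The provisions still in force are Paragraph 1, Paragraph 4, Paragraph 5, Paragraph 6, Paragraph 7, Paragraph 8, and Paragraph 9. Paragraph 5 is among the surviving provisions, so the answer is yes.

Yes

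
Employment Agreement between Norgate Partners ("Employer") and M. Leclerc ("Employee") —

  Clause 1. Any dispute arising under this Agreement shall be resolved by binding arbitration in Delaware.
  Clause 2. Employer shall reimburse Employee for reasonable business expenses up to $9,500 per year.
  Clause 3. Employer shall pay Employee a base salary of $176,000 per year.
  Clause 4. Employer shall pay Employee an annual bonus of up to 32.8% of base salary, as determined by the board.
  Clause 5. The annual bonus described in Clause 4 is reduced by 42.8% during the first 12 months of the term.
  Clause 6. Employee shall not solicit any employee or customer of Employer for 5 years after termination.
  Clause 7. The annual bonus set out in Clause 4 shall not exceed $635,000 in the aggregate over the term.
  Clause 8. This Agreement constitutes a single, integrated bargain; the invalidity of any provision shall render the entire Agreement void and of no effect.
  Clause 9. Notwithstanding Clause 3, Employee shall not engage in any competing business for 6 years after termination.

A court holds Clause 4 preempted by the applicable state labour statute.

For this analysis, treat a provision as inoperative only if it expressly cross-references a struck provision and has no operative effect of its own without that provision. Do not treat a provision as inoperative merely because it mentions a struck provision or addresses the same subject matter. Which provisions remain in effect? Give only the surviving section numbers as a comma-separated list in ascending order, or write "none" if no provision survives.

none

Clause 4 is struck. Clause 5 operates only by reference to Clause 4, so it falls with Clause 4. Clause 7 operates only by reference to Clause 4, so it falls with Clause 4. Clause 8 provides that the Agreement is not severable, so the invalidity of any one provision voids the entire Agreement. No provision of the Agreement survives.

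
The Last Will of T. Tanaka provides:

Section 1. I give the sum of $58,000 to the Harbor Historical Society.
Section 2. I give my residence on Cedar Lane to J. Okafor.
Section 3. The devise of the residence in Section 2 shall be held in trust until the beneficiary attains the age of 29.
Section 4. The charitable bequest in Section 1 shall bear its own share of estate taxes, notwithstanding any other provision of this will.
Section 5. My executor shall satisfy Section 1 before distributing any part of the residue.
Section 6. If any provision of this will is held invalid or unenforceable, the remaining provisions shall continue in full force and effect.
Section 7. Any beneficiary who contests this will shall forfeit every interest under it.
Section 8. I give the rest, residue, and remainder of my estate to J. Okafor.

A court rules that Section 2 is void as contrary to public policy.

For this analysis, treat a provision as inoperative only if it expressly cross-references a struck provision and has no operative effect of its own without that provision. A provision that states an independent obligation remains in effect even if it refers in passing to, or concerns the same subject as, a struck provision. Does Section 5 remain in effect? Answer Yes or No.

Section 2 is struck. The only function of Section 3 is the trust for Section 2, so it cannot stand once Section 2 is removed. Section 6 is a severability clause and preserves every provision that can still be given independent effect. That leaves Section 1, Section 4, Section 5, Section 6, Section 7, and Section 8 in effect. Section 5 is among the surviving provisions, so the answer is yes.

Yes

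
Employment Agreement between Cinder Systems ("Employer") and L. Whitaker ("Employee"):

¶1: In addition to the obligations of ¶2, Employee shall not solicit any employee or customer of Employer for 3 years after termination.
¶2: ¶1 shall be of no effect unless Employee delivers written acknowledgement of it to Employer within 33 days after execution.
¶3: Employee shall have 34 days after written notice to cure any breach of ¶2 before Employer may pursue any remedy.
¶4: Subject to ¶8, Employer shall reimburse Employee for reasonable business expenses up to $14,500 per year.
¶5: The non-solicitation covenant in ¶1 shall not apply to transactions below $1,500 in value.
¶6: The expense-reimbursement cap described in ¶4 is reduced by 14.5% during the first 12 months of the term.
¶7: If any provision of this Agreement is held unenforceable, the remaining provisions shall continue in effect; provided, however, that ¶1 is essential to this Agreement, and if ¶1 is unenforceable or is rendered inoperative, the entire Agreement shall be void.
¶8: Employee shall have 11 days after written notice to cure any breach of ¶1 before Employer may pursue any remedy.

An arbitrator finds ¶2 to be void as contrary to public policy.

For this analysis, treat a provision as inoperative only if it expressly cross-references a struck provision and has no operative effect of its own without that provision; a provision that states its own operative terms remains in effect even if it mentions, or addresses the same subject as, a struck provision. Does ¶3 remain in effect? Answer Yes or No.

¶2 is struck. ¶3 operates only by reference to ¶2, so it falls with ¶2. Although ¶1 refers to ¶2, its operative terms do not depend on ¶2, so it remains in effect. ¶7 makes ¶1 an essential term, but ¶1 is unaffected, so the severability proviso in ¶7 preserves the remaining provisions. The provisions still in force are ¶1, ¶4, ¶5, ¶6, ¶7, and ¶8. ¶3 is among the inoperative provisions, so the answer is no.

No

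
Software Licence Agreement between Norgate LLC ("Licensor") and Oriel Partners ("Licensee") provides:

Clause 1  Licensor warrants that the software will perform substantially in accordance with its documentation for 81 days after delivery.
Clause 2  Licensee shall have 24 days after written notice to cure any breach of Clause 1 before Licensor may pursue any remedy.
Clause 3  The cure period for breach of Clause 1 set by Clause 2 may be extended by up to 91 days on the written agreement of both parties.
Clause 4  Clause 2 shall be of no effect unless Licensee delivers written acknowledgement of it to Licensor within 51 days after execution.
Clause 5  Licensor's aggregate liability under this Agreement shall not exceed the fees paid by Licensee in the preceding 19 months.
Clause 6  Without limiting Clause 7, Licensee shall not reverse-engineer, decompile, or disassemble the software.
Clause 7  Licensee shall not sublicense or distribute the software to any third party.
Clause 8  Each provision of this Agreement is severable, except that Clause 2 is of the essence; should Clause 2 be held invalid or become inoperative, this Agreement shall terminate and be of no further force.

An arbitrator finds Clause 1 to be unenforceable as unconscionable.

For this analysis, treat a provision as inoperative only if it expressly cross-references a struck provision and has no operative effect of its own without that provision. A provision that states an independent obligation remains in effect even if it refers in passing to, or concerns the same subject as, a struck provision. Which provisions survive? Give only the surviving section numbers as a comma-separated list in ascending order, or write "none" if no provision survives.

none

Clause 1 is struck. Clause 2 merely fixes the cure period for breach of Clause 1; with Clause 1 gone it has nothing to operate on and falls away. The whole of Clause 3 is the extension of the cure period for breach of Clause 1, defined by reference to Clause 2, so Clause 3 cannot stand once Clause 2 is removed. Clause 4 merely fixes the acknowledgement condition for Clause 2; with Clause 2 gone it has nothing to operate on and falls away. Clause 8 makes Clause 2 an essential term, and Clause 2 has been rendered inoperative by the cascade; under Clause 8, the entire Agreement is therefore void. No provision of the Agreement survives.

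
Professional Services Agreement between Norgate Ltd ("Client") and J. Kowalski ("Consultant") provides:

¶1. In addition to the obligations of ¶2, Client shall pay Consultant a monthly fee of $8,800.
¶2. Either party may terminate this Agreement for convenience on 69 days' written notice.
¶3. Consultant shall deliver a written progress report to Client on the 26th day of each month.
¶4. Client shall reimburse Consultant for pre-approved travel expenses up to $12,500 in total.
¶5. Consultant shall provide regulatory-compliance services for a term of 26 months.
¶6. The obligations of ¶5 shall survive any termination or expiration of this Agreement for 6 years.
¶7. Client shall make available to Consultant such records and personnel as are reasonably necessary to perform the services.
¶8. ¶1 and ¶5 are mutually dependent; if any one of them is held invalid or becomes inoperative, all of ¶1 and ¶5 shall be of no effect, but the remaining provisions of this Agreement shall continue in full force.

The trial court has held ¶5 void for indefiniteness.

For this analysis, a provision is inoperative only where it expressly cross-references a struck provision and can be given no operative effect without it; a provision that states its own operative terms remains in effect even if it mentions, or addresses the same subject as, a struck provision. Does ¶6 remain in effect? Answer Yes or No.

¶5 is struck. ¶6 operates only by reference to ¶5, so it falls with ¶5. ¶8 declares ¶1 and ¶5 mutually dependent; since one of them has fallen, all of them are of no effect. That brings down ¶1 as well. The remainder continues in force under ¶8. That leaves ¶2, ¶3, ¶4, ¶7, and ¶8 in effect. ¶6 is among the inoperative provisions, so the answer is no.

No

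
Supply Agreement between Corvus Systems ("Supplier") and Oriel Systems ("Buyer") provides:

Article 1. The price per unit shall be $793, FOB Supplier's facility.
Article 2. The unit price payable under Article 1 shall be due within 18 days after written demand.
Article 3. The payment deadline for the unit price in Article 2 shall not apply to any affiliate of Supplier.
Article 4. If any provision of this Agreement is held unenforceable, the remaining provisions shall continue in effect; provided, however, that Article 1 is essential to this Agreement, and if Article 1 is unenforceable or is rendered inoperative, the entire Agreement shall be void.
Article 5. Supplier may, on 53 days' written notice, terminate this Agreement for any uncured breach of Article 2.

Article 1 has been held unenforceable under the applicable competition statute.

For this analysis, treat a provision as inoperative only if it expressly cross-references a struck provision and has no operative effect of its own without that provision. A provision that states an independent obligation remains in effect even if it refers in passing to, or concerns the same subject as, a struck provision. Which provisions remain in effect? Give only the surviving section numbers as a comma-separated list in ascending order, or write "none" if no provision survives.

none

Article 1 is struck. Article 2 operates only by reference to Article 1, so it falls with Article 1. Article 3 operates only by reference to Article 2, so it falls with Article 2. Article 5 has no operative effect of its own apart from Article 2 and is therefore inoperative. Article 4 makes Article 1 an essential term, and Article 1 is the provision held invalid; under Article 4, the entire Agreement is therefore void. No provision of the Agreement survives.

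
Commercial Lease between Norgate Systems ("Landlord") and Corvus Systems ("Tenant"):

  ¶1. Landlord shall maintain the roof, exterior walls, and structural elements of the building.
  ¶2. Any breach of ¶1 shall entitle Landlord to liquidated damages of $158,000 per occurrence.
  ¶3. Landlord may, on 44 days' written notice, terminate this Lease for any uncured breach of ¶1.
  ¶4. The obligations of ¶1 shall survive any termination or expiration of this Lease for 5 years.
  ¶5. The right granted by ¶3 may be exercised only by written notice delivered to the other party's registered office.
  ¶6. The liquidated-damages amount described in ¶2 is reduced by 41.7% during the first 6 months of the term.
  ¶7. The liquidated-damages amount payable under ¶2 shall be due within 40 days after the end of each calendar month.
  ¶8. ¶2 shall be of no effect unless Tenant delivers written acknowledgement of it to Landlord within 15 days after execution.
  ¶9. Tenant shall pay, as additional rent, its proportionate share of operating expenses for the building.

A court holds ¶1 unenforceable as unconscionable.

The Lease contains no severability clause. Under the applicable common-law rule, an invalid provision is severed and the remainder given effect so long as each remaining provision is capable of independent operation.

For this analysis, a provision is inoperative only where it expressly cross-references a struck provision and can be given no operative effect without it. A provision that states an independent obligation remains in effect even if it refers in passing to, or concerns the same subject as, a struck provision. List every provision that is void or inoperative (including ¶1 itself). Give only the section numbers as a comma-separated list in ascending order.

1, 2, 3, 4, 5, 6, 7, 8

¶1 is struck. ¶2 does nothing except set the liquidated-damages amount by reference to ¶1; with ¶1 gone it has no independent effect and is inoperative. ¶3 operates only by reference to ¶1, so it falls with ¶1. ¶4 has no operative effect of its own apart from ¶1 and is therefore inoperative. The only function of ¶5 is the notice requirement for ¶3, so it cannot stand once ¶3 is removed. ¶6 does nothing except set the introductory reduction to the liquidated-damages amount by reference to ¶2; with ¶2 gone it has no independent effect and is inoperative. ¶7 has no operative effect of its own apart from ¶2 and is therefore inoperative. The only function of ¶8 is the acknowledgement condition for ¶2, so it cannot stand once ¶2 is removed. With no severability clause, the stated default rule severs what cannot stand and enforces each remaining provision that can operate on its own. Only ¶9 remains in effect.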